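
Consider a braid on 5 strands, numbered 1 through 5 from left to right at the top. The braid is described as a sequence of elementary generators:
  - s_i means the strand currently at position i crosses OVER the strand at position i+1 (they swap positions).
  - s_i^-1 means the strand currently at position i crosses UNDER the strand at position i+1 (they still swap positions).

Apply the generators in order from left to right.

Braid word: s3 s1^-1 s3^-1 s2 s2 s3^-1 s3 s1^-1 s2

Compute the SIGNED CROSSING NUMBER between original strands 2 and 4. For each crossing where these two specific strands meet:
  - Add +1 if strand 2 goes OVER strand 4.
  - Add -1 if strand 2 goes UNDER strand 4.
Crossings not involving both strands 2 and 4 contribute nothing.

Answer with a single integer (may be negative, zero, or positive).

Answer: 0

Derivation:
Gen 1: crossing 3x4. Both 2&4? no. Sum: 0
Gen 2: crossing 1x2. Both 2&4? no. Sum: 0
Gen 3: crossing 4x3. Both 2&4? no. Sum: 0
Gen 4: crossing 1x3. Both 2&4? no. Sum: 0
Gen 5: crossing 3x1. Both 2&4? no. Sum: 0
Gen 6: crossing 3x4. Both 2&4? no. Sum: 0
Gen 7: crossing 4x3. Both 2&4? no. Sum: 0
Gen 8: crossing 2x1. Both 2&4? no. Sum: 0
Gen 9: crossing 2x3. Both 2&4? no. Sum: 0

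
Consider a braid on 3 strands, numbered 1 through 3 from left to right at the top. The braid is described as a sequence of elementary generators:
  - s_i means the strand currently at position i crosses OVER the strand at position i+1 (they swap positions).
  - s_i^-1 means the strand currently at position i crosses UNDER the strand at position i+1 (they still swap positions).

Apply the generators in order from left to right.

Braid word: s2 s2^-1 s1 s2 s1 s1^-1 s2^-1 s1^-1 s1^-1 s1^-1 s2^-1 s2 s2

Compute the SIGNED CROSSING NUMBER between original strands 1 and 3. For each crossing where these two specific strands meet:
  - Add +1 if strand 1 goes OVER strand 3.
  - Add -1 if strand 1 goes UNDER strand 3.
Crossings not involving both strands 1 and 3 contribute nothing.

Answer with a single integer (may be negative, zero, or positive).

Gen 1: crossing 2x3. Both 1&3? no. Sum: 0
Gen 2: crossing 3x2. Both 1&3? no. Sum: 0
Gen 3: crossing 1x2. Both 1&3? no. Sum: 0
Gen 4: 1 over 3. Both 1&3? yes. Contrib: +1. Sum: 1
Gen 5: crossing 2x3. Both 1&3? no. Sum: 1
Gen 6: crossing 3x2. Both 1&3? no. Sum: 1
Gen 7: 3 under 1. Both 1&3? yes. Contrib: +1. Sum: 2
Gen 8: crossing 2x1. Both 1&3? no. Sum: 2
Gen 9: crossing 1x2. Both 1&3? no. Sum: 2
Gen 10: crossing 2x1. Both 1&3? no. Sum: 2
Gen 11: crossing 2x3. Both 1&3? no. Sum: 2
Gen 12: crossing 3x2. Both 1&3? no. Sum: 2
Gen 13: crossing 2x3. Both 1&3? no. Sum: 2

Answer: 2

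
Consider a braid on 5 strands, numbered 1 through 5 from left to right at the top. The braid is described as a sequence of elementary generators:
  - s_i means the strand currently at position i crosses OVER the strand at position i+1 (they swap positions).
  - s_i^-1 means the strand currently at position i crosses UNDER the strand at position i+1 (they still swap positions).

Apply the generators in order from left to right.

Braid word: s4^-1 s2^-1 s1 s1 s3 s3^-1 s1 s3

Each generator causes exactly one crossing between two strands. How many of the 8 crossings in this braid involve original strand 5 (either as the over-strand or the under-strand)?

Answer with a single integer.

Gen 1: crossing 4x5. Involves strand 5? yes. Count so far: 1
Gen 2: crossing 2x3. Involves strand 5? no. Count so far: 1
Gen 3: crossing 1x3. Involves strand 5? no. Count so far: 1
Gen 4: crossing 3x1. Involves strand 5? no. Count so far: 1
Gen 5: crossing 2x5. Involves strand 5? yes. Count so far: 2
Gen 6: crossing 5x2. Involves strand 5? yes. Count so far: 3
Gen 7: crossing 1x3. Involves strand 5? no. Count so far: 3
Gen 8: crossing 2x5. Involves strand 5? yes. Count so far: 4

Answer: 4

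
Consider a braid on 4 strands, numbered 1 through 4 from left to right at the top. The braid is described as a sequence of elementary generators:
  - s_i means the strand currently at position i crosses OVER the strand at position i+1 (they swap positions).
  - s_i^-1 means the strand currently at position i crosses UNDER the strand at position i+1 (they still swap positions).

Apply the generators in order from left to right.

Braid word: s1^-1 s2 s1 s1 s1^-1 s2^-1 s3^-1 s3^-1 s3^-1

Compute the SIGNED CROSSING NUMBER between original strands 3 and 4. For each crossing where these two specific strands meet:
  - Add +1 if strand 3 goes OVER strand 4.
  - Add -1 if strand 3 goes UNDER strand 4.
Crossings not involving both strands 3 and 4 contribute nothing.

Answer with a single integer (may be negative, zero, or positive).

Answer: 0

Derivation:
Gen 1: crossing 1x2. Both 3&4? no. Sum: 0
Gen 2: crossing 1x3. Both 3&4? no. Sum: 0
Gen 3: crossing 2x3. Both 3&4? no. Sum: 0
Gen 4: crossing 3x2. Both 3&4? no. Sum: 0
Gen 5: crossing 2x3. Both 3&4? no. Sum: 0
Gen 6: crossing 2x1. Both 3&4? no. Sum: 0
Gen 7: crossing 2x4. Both 3&4? no. Sum: 0
Gen 8: crossing 4x2. Both 3&4? no. Sum: 0
Gen 9: crossing 2x4. Both 3&4? no. Sum: 0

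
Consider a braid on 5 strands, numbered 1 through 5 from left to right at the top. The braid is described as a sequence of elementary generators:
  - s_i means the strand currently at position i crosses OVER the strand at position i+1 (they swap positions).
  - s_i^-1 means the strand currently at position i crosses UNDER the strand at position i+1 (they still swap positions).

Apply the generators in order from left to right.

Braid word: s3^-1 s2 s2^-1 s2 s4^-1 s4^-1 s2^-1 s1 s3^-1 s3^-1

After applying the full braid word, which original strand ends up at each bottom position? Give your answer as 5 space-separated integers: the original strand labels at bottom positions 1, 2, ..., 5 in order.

Gen 1 (s3^-1): strand 3 crosses under strand 4. Perm now: [1 2 4 3 5]
Gen 2 (s2): strand 2 crosses over strand 4. Perm now: [1 4 2 3 5]
Gen 3 (s2^-1): strand 4 crosses under strand 2. Perm now: [1 2 4 3 5]
Gen 4 (s2): strand 2 crosses over strand 4. Perm now: [1 4 2 3 5]
Gen 5 (s4^-1): strand 3 crosses under strand 5. Perm now: [1 4 2 5 3]
Gen 6 (s4^-1): strand 5 crosses under strand 3. Perm now: [1 4 2 3 5]
Gen 7 (s2^-1): strand 4 crosses under strand 2. Perm now: [1 2 4 3 5]
Gen 8 (s1): strand 1 crosses over strand 2. Perm now: [2 1 4 3 5]
Gen 9 (s3^-1): strand 4 crosses under strand 3. Perm now: [2 1 3 4 5]
Gen 10 (s3^-1): strand 3 crosses under strand 4. Perm now: [2 1 4 3 5]

Answer: 2 1 4 3 5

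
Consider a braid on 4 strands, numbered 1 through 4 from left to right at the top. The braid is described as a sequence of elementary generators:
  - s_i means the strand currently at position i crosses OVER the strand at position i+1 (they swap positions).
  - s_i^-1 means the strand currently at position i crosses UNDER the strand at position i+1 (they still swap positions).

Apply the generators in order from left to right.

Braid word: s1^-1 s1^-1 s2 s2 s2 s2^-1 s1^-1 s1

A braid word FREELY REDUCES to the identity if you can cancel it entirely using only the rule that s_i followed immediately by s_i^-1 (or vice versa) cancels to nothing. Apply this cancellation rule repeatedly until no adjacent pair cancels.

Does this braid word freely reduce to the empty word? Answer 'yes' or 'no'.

Gen 1 (s1^-1): push. Stack: [s1^-1]
Gen 2 (s1^-1): push. Stack: [s1^-1 s1^-1]
Gen 3 (s2): push. Stack: [s1^-1 s1^-1 s2]
Gen 4 (s2): push. Stack: [s1^-1 s1^-1 s2 s2]
Gen 5 (s2): push. Stack: [s1^-1 s1^-1 s2 s2 s2]
Gen 6 (s2^-1): cancels prior s2. Stack: [s1^-1 s1^-1 s2 s2]
Gen 7 (s1^-1): push. Stack: [s1^-1 s1^-1 s2 s2 s1^-1]
Gen 8 (s1): cancels prior s1^-1. Stack: [s1^-1 s1^-1 s2 s2]
Reduced word: s1^-1 s1^-1 s2 s2

Answer: no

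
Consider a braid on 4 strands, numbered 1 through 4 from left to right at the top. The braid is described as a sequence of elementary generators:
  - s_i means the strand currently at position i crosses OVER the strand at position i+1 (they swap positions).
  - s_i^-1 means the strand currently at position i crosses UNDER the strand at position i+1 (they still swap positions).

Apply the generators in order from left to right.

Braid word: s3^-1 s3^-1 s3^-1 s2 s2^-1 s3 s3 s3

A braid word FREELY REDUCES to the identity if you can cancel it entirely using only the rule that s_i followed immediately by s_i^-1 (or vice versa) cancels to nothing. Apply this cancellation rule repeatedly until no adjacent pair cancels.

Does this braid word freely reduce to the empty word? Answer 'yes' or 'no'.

Answer: yes

Derivation:
Gen 1 (s3^-1): push. Stack: [s3^-1]
Gen 2 (s3^-1): push. Stack: [s3^-1 s3^-1]
Gen 3 (s3^-1): push. Stack: [s3^-1 s3^-1 s3^-1]
Gen 4 (s2): push. Stack: [s3^-1 s3^-1 s3^-1 s2]
Gen 5 (s2^-1): cancels prior s2. Stack: [s3^-1 s3^-1 s3^-1]
Gen 6 (s3): cancels prior s3^-1. Stack: [s3^-1 s3^-1]
Gen 7 (s3): cancels prior s3^-1. Stack: [s3^-1]
Gen 8 (s3): cancels prior s3^-1. Stack: []
Reduced word: (empty)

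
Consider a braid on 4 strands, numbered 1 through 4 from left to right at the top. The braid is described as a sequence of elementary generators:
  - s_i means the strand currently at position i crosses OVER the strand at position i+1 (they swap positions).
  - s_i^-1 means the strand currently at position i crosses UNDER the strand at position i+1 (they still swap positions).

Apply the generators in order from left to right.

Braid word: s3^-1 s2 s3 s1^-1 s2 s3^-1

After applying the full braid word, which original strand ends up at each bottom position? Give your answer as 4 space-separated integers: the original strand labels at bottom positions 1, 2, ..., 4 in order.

Gen 1 (s3^-1): strand 3 crosses under strand 4. Perm now: [1 2 4 3]
Gen 2 (s2): strand 2 crosses over strand 4. Perm now: [1 4 2 3]
Gen 3 (s3): strand 2 crosses over strand 3. Perm now: [1 4 3 2]
Gen 4 (s1^-1): strand 1 crosses under strand 4. Perm now: [4 1 3 2]
Gen 5 (s2): strand 1 crosses over strand 3. Perm now: [4 3 1 2]
Gen 6 (s3^-1): strand 1 crosses under strand 2. Perm now: [4 3 2 1]

Answer: 4 3 2 1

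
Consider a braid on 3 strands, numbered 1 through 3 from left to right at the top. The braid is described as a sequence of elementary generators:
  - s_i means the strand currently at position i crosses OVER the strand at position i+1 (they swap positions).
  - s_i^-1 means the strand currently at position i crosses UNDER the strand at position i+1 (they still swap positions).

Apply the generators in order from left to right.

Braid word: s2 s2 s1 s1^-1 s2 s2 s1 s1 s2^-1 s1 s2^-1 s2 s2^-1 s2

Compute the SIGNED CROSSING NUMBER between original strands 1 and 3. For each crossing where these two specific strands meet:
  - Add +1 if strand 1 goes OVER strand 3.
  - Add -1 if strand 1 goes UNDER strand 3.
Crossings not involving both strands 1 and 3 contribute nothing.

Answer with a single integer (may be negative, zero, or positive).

Gen 1: crossing 2x3. Both 1&3? no. Sum: 0
Gen 2: crossing 3x2. Both 1&3? no. Sum: 0
Gen 3: crossing 1x2. Both 1&3? no. Sum: 0
Gen 4: crossing 2x1. Both 1&3? no. Sum: 0
Gen 5: crossing 2x3. Both 1&3? no. Sum: 0
Gen 6: crossing 3x2. Both 1&3? no. Sum: 0
Gen 7: crossing 1x2. Both 1&3? no. Sum: 0
Gen 8: crossing 2x1. Both 1&3? no. Sum: 0
Gen 9: crossing 2x3. Both 1&3? no. Sum: 0
Gen 10: 1 over 3. Both 1&3? yes. Contrib: +1. Sum: 1
Gen 11: crossing 1x2. Both 1&3? no. Sum: 1
Gen 12: crossing 2x1. Both 1&3? no. Sum: 1
Gen 13: crossing 1x2. Both 1&3? no. Sum: 1
Gen 14: crossing 2x1. Both 1&3? no. Sum: 1

Answer: 1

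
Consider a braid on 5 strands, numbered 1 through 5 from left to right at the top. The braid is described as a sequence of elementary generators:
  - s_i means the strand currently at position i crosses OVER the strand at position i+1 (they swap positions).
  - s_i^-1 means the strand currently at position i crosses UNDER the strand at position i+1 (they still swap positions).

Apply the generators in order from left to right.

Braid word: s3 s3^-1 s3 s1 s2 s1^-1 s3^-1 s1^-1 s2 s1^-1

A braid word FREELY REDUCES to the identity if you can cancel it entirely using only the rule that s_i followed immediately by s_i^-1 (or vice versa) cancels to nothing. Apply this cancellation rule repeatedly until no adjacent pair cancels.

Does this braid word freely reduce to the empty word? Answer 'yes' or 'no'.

Gen 1 (s3): push. Stack: [s3]
Gen 2 (s3^-1): cancels prior s3. Stack: []
Gen 3 (s3): push. Stack: [s3]
Gen 4 (s1): push. Stack: [s3 s1]
Gen 5 (s2): push. Stack: [s3 s1 s2]
Gen 6 (s1^-1): push. Stack: [s3 s1 s2 s1^-1]
Gen 7 (s3^-1): push. Stack: [s3 s1 s2 s1^-1 s3^-1]
Gen 8 (s1^-1): push. Stack: [s3 s1 s2 s1^-1 s3^-1 s1^-1]
Gen 9 (s2): push. Stack: [s3 s1 s2 s1^-1 s3^-1 s1^-1 s2]
Gen 10 (s1^-1): push. Stack: [s3 s1 s2 s1^-1 s3^-1 s1^-1 s2 s1^-1]
Reduced word: s3 s1 s2 s1^-1 s3^-1 s1^-1 s2 s1^-1

Answer: no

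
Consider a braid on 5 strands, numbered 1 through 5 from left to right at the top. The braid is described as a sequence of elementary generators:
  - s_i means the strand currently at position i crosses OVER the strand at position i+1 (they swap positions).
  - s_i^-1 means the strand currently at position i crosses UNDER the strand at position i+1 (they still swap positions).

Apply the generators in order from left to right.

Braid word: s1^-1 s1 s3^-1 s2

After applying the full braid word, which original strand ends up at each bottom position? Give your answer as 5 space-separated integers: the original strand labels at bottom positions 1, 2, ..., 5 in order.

Gen 1 (s1^-1): strand 1 crosses under strand 2. Perm now: [2 1 3 4 5]
Gen 2 (s1): strand 2 crosses over strand 1. Perm now: [1 2 3 4 5]
Gen 3 (s3^-1): strand 3 crosses under strand 4. Perm now: [1 2 4 3 5]
Gen 4 (s2): strand 2 crosses over strand 4. Perm now: [1 4 2 3 5]

Answer: 1 4 2 3 5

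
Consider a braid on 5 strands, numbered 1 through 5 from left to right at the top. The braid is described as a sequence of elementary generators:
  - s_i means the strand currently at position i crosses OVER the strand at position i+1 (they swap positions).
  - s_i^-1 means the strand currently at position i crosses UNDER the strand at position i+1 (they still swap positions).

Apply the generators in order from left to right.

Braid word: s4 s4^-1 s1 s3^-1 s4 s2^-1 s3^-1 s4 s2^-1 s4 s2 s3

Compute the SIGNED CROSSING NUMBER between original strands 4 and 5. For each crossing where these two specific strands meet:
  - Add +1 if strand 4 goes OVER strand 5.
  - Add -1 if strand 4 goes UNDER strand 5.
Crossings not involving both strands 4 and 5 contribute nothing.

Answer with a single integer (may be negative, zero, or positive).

Answer: 0

Derivation:
Gen 1: 4 over 5. Both 4&5? yes. Contrib: +1. Sum: 1
Gen 2: 5 under 4. Both 4&5? yes. Contrib: +1. Sum: 2
Gen 3: crossing 1x2. Both 4&5? no. Sum: 2
Gen 4: crossing 3x4. Both 4&5? no. Sum: 2
Gen 5: crossing 3x5. Both 4&5? no. Sum: 2
Gen 6: crossing 1x4. Both 4&5? no. Sum: 2
Gen 7: crossing 1x5. Both 4&5? no. Sum: 2
Gen 8: crossing 1x3. Both 4&5? no. Sum: 2
Gen 9: 4 under 5. Both 4&5? yes. Contrib: -1. Sum: 1
Gen 10: crossing 3x1. Both 4&5? no. Sum: 1
Gen 11: 5 over 4. Both 4&5? yes. Contrib: -1. Sum: 0
Gen 12: crossing 5x1. Both 4&5? no. Sum: 0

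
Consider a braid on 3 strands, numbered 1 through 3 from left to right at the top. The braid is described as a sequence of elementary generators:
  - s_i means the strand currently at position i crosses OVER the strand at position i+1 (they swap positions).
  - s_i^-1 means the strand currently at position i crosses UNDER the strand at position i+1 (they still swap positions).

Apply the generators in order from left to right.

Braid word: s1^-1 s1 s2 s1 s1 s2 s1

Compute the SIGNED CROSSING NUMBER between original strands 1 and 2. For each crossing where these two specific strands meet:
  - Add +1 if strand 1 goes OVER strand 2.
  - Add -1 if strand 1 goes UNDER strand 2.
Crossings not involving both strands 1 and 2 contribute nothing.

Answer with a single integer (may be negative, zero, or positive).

Answer: -1

Derivation:
Gen 1: 1 under 2. Both 1&2? yes. Contrib: -1. Sum: -1
Gen 2: 2 over 1. Both 1&2? yes. Contrib: -1. Sum: -2
Gen 3: crossing 2x3. Both 1&2? no. Sum: -2
Gen 4: crossing 1x3. Both 1&2? no. Sum: -2
Gen 5: crossing 3x1. Both 1&2? no. Sum: -2
Gen 6: crossing 3x2. Both 1&2? no. Sum: -2
Gen 7: 1 over 2. Both 1&2? yes. Contrib: +1. Sum: -1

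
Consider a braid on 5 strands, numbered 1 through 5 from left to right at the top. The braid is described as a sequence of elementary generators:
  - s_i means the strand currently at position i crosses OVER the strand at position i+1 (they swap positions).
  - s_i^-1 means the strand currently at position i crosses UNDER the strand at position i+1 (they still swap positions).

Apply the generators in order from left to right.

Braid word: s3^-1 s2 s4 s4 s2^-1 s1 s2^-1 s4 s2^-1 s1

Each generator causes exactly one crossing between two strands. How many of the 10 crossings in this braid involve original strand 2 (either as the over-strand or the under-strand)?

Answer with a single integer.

Answer: 4

Derivation:
Gen 1: crossing 3x4. Involves strand 2? no. Count so far: 0
Gen 2: crossing 2x4. Involves strand 2? yes. Count so far: 1
Gen 3: crossing 3x5. Involves strand 2? no. Count so far: 1
Gen 4: crossing 5x3. Involves strand 2? no. Count so far: 1
Gen 5: crossing 4x2. Involves strand 2? yes. Count so far: 2
Gen 6: crossing 1x2. Involves strand 2? yes. Count so far: 3
Gen 7: crossing 1x4. Involves strand 2? no. Count so far: 3
Gen 8: crossing 3x5. Involves strand 2? no. Count so far: 3
Gen 9: crossing 4x1. Involves strand 2? no. Count so far: 3
Gen 10: crossing 2x1. Involves strand 2? yes. Count so far: 4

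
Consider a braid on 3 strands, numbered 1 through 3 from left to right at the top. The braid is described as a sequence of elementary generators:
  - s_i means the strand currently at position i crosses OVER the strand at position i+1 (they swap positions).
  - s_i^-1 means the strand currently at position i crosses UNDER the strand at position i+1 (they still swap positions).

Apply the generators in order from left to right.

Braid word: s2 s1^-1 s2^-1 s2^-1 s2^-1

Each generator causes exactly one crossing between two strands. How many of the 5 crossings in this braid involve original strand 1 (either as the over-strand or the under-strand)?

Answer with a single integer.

Gen 1: crossing 2x3. Involves strand 1? no. Count so far: 0
Gen 2: crossing 1x3. Involves strand 1? yes. Count so far: 1
Gen 3: crossing 1x2. Involves strand 1? yes. Count so far: 2
Gen 4: crossing 2x1. Involves strand 1? yes. Count so far: 3
Gen 5: crossing 1x2. Involves strand 1? yes. Count so far: 4

Answer: 4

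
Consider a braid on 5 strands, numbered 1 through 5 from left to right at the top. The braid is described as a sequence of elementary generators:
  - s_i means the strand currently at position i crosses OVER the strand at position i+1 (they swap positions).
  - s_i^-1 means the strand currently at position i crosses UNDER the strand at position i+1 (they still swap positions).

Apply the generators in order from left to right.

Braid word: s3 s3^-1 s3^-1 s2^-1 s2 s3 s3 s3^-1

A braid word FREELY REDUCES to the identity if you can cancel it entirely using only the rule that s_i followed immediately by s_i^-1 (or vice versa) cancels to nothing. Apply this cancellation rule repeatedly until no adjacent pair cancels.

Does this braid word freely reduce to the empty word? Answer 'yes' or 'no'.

Gen 1 (s3): push. Stack: [s3]
Gen 2 (s3^-1): cancels prior s3. Stack: []
Gen 3 (s3^-1): push. Stack: [s3^-1]
Gen 4 (s2^-1): push. Stack: [s3^-1 s2^-1]
Gen 5 (s2): cancels prior s2^-1. Stack: [s3^-1]
Gen 6 (s3): cancels prior s3^-1. Stack: []
Gen 7 (s3): push. Stack: [s3]
Gen 8 (s3^-1): cancels prior s3. Stack: []
Reduced word: (empty)

Answer: yes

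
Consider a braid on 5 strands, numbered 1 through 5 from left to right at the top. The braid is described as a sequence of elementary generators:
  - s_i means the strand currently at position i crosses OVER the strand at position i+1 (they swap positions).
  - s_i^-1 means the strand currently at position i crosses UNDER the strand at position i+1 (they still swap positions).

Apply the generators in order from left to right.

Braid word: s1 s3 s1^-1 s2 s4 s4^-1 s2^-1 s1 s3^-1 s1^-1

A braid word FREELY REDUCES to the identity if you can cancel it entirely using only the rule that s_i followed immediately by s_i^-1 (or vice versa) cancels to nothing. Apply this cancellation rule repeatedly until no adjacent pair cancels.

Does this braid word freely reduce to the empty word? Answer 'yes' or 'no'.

Answer: yes

Derivation:
Gen 1 (s1): push. Stack: [s1]
Gen 2 (s3): push. Stack: [s1 s3]
Gen 3 (s1^-1): push. Stack: [s1 s3 s1^-1]
Gen 4 (s2): push. Stack: [s1 s3 s1^-1 s2]
Gen 5 (s4): push. Stack: [s1 s3 s1^-1 s2 s4]
Gen 6 (s4^-1): cancels prior s4. Stack: [s1 s3 s1^-1 s2]
Gen 7 (s2^-1): cancels prior s2. Stack: [s1 s3 s1^-1]
Gen 8 (s1): cancels prior s1^-1. Stack: [s1 s3]
Gen 9 (s3^-1): cancels prior s3. Stack: [s1]
Gen 10 (s1^-1): cancels prior s1. Stack: []
Reduced word: (empty)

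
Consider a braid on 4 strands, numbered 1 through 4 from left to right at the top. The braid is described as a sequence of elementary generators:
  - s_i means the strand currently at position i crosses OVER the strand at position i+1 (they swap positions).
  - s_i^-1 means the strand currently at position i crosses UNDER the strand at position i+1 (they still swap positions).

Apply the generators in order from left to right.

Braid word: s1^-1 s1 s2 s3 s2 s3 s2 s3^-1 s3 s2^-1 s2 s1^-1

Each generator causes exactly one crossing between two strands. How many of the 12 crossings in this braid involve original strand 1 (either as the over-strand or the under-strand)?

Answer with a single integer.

Answer: 3

Derivation:
Gen 1: crossing 1x2. Involves strand 1? yes. Count so far: 1
Gen 2: crossing 2x1. Involves strand 1? yes. Count so far: 2
Gen 3: crossing 2x3. Involves strand 1? no. Count so far: 2
Gen 4: crossing 2x4. Involves strand 1? no. Count so far: 2
Gen 5: crossing 3x4. Involves strand 1? no. Count so far: 2
Gen 6: crossing 3x2. Involves strand 1? no. Count so far: 2
Gen 7: crossing 4x2. Involves strand 1? no. Count so far: 2
Gen 8: crossing 4x3. Involves strand 1? no. Count so far: 2
Gen 9: crossing 3x4. Involves strand 1? no. Count so far: 2
Gen 10: crossing 2x4. Involves strand 1? no. Count so far: 2
Gen 11: crossing 4x2. Involves strand 1? no. Count so far: 2
Gen 12: crossing 1x2. Involves strand 1? yes. Count so far: 3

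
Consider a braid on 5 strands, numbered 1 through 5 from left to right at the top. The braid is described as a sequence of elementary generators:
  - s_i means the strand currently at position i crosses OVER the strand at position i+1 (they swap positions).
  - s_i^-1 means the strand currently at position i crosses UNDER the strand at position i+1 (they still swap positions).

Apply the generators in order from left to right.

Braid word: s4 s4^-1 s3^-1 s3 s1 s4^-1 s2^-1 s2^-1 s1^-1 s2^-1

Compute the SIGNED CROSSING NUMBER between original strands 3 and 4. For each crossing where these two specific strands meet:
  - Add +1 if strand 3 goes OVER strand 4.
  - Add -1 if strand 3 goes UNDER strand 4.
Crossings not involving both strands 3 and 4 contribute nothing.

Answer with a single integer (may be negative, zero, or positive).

Answer: -2

Derivation:
Gen 1: crossing 4x5. Both 3&4? no. Sum: 0
Gen 2: crossing 5x4. Both 3&4? no. Sum: 0
Gen 3: 3 under 4. Both 3&4? yes. Contrib: -1. Sum: -1
Gen 4: 4 over 3. Both 3&4? yes. Contrib: -1. Sum: -2
Gen 5: crossing 1x2. Both 3&4? no. Sum: -2
Gen 6: crossing 4x5. Both 3&4? no. Sum: -2
Gen 7: crossing 1x3. Both 3&4? no. Sum: -2
Gen 8: crossing 3x1. Both 3&4? no. Sum: -2
Gen 9: crossing 2x1. Both 3&4? no. Sum: -2
Gen 10: crossing 2x3. Both 3&4? no. Sum: -2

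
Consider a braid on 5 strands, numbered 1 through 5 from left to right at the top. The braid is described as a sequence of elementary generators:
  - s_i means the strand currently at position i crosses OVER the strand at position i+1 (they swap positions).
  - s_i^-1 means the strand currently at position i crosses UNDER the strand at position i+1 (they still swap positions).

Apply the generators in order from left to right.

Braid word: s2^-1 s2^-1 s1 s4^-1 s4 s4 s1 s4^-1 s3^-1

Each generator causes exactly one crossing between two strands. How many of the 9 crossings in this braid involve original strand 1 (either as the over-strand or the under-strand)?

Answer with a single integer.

Answer: 2

Derivation:
Gen 1: crossing 2x3. Involves strand 1? no. Count so far: 0
Gen 2: crossing 3x2. Involves strand 1? no. Count so far: 0
Gen 3: crossing 1x2. Involves strand 1? yes. Count so far: 1
Gen 4: crossing 4x5. Involves strand 1? no. Count so far: 1
Gen 5: crossing 5x4. Involves strand 1? no. Count so far: 1
Gen 6: crossing 4x5. Involves strand 1? no. Count so far: 1
Gen 7: crossing 2x1. Involves strand 1? yes. Count so far: 2
Gen 8: crossing 5x4. Involves strand 1? no. Count so far: 2
Gen 9: crossing 3x4. Involves strand 1? no. Count so far: 2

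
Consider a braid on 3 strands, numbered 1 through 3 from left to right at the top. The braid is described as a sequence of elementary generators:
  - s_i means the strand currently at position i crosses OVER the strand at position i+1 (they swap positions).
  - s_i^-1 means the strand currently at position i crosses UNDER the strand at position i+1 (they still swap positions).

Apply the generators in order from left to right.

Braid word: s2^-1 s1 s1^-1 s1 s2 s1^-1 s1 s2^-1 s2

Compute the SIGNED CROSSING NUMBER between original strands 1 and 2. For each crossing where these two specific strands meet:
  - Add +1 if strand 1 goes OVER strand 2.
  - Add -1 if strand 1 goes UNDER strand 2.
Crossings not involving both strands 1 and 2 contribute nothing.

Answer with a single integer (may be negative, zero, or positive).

Answer: 3

Derivation:
Gen 1: crossing 2x3. Both 1&2? no. Sum: 0
Gen 2: crossing 1x3. Both 1&2? no. Sum: 0
Gen 3: crossing 3x1. Both 1&2? no. Sum: 0
Gen 4: crossing 1x3. Both 1&2? no. Sum: 0
Gen 5: 1 over 2. Both 1&2? yes. Contrib: +1. Sum: 1
Gen 6: crossing 3x2. Both 1&2? no. Sum: 1
Gen 7: crossing 2x3. Both 1&2? no. Sum: 1
Gen 8: 2 under 1. Both 1&2? yes. Contrib: +1. Sum: 2
Gen 9: 1 over 2. Both 1&2? yes. Contrib: +1. Sum: 3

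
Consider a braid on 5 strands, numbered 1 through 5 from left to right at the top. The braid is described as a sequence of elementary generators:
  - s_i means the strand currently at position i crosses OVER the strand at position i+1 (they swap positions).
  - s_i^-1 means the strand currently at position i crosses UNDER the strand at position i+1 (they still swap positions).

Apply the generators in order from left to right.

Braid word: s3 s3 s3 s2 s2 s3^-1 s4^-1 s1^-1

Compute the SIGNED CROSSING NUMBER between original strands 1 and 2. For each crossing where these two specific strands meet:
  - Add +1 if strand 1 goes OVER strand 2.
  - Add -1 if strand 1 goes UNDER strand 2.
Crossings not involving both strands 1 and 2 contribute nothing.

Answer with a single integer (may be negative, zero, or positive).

Answer: -1

Derivation:
Gen 1: crossing 3x4. Both 1&2? no. Sum: 0
Gen 2: crossing 4x3. Both 1&2? no. Sum: 0
Gen 3: crossing 3x4. Both 1&2? no. Sum: 0
Gen 4: crossing 2x4. Both 1&2? no. Sum: 0
Gen 5: crossing 4x2. Both 1&2? no. Sum: 0
Gen 6: crossing 4x3. Both 1&2? no. Sum: 0
Gen 7: crossing 4x5. Both 1&2? no. Sum: 0
Gen 8: 1 under 2. Both 1&2? yes. Contrib: -1. Sum: -1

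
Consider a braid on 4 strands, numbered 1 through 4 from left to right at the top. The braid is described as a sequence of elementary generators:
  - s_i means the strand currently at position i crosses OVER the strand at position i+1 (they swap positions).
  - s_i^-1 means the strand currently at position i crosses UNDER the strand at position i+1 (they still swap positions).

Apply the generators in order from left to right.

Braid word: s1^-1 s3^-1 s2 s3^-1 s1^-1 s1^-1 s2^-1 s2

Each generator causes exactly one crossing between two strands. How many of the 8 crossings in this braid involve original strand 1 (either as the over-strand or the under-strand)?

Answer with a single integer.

Gen 1: crossing 1x2. Involves strand 1? yes. Count so far: 1
Gen 2: crossing 3x4. Involves strand 1? no. Count so far: 1
Gen 3: crossing 1x4. Involves strand 1? yes. Count so far: 2
Gen 4: crossing 1x3. Involves strand 1? yes. Count so far: 3
Gen 5: crossing 2x4. Involves strand 1? no. Count so far: 3
Gen 6: crossing 4x2. Involves strand 1? no. Count so far: 3
Gen 7: crossing 4x3. Involves strand 1? no. Count so far: 3
Gen 8: crossing 3x4. Involves strand 1? no. Count so far: 3

Answer: 3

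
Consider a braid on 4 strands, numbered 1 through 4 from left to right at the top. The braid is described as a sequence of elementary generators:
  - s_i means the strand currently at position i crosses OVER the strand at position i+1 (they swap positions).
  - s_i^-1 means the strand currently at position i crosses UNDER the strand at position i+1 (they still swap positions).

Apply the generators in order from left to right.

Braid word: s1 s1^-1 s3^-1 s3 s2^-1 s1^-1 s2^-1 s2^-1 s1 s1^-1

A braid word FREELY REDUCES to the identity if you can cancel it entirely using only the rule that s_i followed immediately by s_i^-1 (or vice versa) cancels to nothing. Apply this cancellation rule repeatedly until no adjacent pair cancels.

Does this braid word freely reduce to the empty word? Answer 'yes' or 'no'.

Answer: no

Derivation:
Gen 1 (s1): push. Stack: [s1]
Gen 2 (s1^-1): cancels prior s1. Stack: []
Gen 3 (s3^-1): push. Stack: [s3^-1]
Gen 4 (s3): cancels prior s3^-1. Stack: []
Gen 5 (s2^-1): push. Stack: [s2^-1]
Gen 6 (s1^-1): push. Stack: [s2^-1 s1^-1]
Gen 7 (s2^-1): push. Stack: [s2^-1 s1^-1 s2^-1]
Gen 8 (s2^-1): push. Stack: [s2^-1 s1^-1 s2^-1 s2^-1]
Gen 9 (s1): push. Stack: [s2^-1 s1^-1 s2^-1 s2^-1 s1]
Gen 10 (s1^-1): cancels prior s1. Stack: [s2^-1 s1^-1 s2^-1 s2^-1]
Reduced word: s2^-1 s1^-1 s2^-1 s2^-1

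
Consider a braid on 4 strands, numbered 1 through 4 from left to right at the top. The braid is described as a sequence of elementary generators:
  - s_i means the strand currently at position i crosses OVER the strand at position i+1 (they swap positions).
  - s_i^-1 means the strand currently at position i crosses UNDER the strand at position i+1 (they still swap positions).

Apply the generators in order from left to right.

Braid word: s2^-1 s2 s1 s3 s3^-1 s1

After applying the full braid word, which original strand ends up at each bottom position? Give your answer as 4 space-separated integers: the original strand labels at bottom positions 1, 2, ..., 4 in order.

Answer: 1 2 3 4

Derivation:
Gen 1 (s2^-1): strand 2 crosses under strand 3. Perm now: [1 3 2 4]
Gen 2 (s2): strand 3 crosses over strand 2. Perm now: [1 2 3 4]
Gen 3 (s1): strand 1 crosses over strand 2. Perm now: [2 1 3 4]
Gen 4 (s3): strand 3 crosses over strand 4. Perm now: [2 1 4 3]
Gen 5 (s3^-1): strand 4 crosses under strand 3. Perm now: [2 1 3 4]
Gen 6 (s1): strand 2 crosses over strand 1. Perm now: [1 2 3 4]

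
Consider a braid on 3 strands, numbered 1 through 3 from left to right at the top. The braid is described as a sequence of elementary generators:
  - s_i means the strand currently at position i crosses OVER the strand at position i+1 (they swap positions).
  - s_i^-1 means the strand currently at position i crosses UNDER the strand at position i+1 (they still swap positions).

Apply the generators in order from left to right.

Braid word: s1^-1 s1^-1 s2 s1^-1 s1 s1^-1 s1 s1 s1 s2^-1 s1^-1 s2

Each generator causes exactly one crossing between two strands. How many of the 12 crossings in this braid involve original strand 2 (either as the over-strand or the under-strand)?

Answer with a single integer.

Answer: 5

Derivation:
Gen 1: crossing 1x2. Involves strand 2? yes. Count so far: 1
Gen 2: crossing 2x1. Involves strand 2? yes. Count so far: 2
Gen 3: crossing 2x3. Involves strand 2? yes. Count so far: 3
Gen 4: crossing 1x3. Involves strand 2? no. Count so far: 3
Gen 5: crossing 3x1. Involves strand 2? no. Count so far: 3
Gen 6: crossing 1x3. Involves strand 2? no. Count so far: 3
Gen 7: crossing 3x1. Involves strand 2? no. Count so far: 3
Gen 8: crossing 1x3. Involves strand 2? no. Count so far: 3
Gen 9: crossing 3x1. Involves strand 2? no. Count so far: 3
Gen 10: crossing 3x2. Involves strand 2? yes. Count so far: 4
Gen 11: crossing 1x2. Involves strand 2? yes. Count so far: 5
Gen 12: crossing 1x3. Involves strand 2? no. Count so far: 5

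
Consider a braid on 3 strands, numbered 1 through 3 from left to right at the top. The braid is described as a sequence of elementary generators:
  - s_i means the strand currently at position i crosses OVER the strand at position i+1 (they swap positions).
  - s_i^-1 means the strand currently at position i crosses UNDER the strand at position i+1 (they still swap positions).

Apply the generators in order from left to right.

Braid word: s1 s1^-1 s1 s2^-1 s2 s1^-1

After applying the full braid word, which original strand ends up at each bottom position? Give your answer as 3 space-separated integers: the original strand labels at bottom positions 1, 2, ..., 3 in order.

Answer: 1 2 3

Derivation:
Gen 1 (s1): strand 1 crosses over strand 2. Perm now: [2 1 3]
Gen 2 (s1^-1): strand 2 crosses under strand 1. Perm now: [1 2 3]
Gen 3 (s1): strand 1 crosses over strand 2. Perm now: [2 1 3]
Gen 4 (s2^-1): strand 1 crosses under strand 3. Perm now: [2 3 1]
Gen 5 (s2): strand 3 crosses over strand 1. Perm now: [2 1 3]
Gen 6 (s1^-1): strand 2 crosses under strand 1. Perm now: [1 2 3]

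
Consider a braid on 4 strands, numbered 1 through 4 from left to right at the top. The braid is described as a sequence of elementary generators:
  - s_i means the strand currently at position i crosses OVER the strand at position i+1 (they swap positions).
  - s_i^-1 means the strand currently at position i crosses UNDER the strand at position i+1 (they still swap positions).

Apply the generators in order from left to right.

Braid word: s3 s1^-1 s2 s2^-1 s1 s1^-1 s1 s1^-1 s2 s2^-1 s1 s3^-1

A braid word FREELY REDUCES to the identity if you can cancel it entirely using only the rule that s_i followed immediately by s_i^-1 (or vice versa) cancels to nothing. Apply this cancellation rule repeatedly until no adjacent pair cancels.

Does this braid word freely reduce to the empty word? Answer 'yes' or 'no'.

Answer: yes

Derivation:
Gen 1 (s3): push. Stack: [s3]
Gen 2 (s1^-1): push. Stack: [s3 s1^-1]
Gen 3 (s2): push. Stack: [s3 s1^-1 s2]
Gen 4 (s2^-1): cancels prior s2. Stack: [s3 s1^-1]
Gen 5 (s1): cancels prior s1^-1. Stack: [s3]
Gen 6 (s1^-1): push. Stack: [s3 s1^-1]
Gen 7 (s1): cancels prior s1^-1. Stack: [s3]
Gen 8 (s1^-1): push. Stack: [s3 s1^-1]
Gen 9 (s2): push. Stack: [s3 s1^-1 s2]
Gen 10 (s2^-1): cancels prior s2. Stack: [s3 s1^-1]
Gen 11 (s1): cancels prior s1^-1. Stack: [s3]
Gen 12 (s3^-1): cancels prior s3. Stack: []
Reduced word: (empty)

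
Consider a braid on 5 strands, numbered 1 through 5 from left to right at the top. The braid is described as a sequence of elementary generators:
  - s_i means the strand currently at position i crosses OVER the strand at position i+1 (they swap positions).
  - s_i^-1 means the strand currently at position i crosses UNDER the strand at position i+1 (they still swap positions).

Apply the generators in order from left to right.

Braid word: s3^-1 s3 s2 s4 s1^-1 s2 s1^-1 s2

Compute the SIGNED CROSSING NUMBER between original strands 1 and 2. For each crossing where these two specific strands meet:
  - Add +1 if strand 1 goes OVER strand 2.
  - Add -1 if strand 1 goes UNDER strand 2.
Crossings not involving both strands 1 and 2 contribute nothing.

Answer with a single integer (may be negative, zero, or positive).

Gen 1: crossing 3x4. Both 1&2? no. Sum: 0
Gen 2: crossing 4x3. Both 1&2? no. Sum: 0
Gen 3: crossing 2x3. Both 1&2? no. Sum: 0
Gen 4: crossing 4x5. Both 1&2? no. Sum: 0
Gen 5: crossing 1x3. Both 1&2? no. Sum: 0
Gen 6: 1 over 2. Both 1&2? yes. Contrib: +1. Sum: 1
Gen 7: crossing 3x2. Both 1&2? no. Sum: 1
Gen 8: crossing 3x1. Both 1&2? no. Sum: 1

Answer: 1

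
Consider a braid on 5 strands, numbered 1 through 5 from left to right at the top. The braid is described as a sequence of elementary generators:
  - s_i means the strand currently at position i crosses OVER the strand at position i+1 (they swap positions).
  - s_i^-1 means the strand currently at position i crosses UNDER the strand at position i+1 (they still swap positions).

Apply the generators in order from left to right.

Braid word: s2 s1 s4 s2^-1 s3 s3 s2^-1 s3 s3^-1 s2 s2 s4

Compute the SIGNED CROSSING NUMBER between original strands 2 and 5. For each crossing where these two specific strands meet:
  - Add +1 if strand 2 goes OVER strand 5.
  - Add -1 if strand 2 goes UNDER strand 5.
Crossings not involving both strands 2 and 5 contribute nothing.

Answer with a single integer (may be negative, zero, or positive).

Answer: 2

Derivation:
Gen 1: crossing 2x3. Both 2&5? no. Sum: 0
Gen 2: crossing 1x3. Both 2&5? no. Sum: 0
Gen 3: crossing 4x5. Both 2&5? no. Sum: 0
Gen 4: crossing 1x2. Both 2&5? no. Sum: 0
Gen 5: crossing 1x5. Both 2&5? no. Sum: 0
Gen 6: crossing 5x1. Both 2&5? no. Sum: 0
Gen 7: crossing 2x1. Both 2&5? no. Sum: 0
Gen 8: 2 over 5. Both 2&5? yes. Contrib: +1. Sum: 1
Gen 9: 5 under 2. Both 2&5? yes. Contrib: +1. Sum: 2
Gen 10: crossing 1x2. Both 2&5? no. Sum: 2
Gen 11: crossing 2x1. Both 2&5? no. Sum: 2
Gen 12: crossing 5x4. Both 2&5? no. Sum: 2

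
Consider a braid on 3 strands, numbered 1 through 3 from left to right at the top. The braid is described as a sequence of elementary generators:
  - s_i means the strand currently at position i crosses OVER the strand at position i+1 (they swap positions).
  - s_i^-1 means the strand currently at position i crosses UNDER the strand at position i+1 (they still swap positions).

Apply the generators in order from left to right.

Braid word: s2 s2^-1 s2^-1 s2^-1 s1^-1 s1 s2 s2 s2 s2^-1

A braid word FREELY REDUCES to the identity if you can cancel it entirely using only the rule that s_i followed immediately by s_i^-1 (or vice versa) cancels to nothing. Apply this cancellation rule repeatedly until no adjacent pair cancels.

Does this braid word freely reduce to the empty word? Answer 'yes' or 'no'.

Answer: yes

Derivation:
Gen 1 (s2): push. Stack: [s2]
Gen 2 (s2^-1): cancels prior s2. Stack: []
Gen 3 (s2^-1): push. Stack: [s2^-1]
Gen 4 (s2^-1): push. Stack: [s2^-1 s2^-1]
Gen 5 (s1^-1): push. Stack: [s2^-1 s2^-1 s1^-1]
Gen 6 (s1): cancels prior s1^-1. Stack: [s2^-1 s2^-1]
Gen 7 (s2): cancels prior s2^-1. Stack: [s2^-1]
Gen 8 (s2): cancels prior s2^-1. Stack: []
Gen 9 (s2): push. Stack: [s2]
Gen 10 (s2^-1): cancels prior s2. Stack: []
Reduced word: (empty)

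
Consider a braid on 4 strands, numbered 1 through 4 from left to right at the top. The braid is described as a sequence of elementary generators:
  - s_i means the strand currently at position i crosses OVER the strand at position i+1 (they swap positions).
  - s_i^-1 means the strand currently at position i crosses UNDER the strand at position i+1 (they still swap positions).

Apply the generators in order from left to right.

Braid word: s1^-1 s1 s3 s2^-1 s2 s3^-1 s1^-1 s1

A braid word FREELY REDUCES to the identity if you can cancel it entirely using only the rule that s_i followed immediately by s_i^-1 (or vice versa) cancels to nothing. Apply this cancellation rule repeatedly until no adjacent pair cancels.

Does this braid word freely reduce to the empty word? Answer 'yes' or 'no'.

Answer: yes

Derivation:
Gen 1 (s1^-1): push. Stack: [s1^-1]
Gen 2 (s1): cancels prior s1^-1. Stack: []
Gen 3 (s3): push. Stack: [s3]
Gen 4 (s2^-1): push. Stack: [s3 s2^-1]
Gen 5 (s2): cancels prior s2^-1. Stack: [s3]
Gen 6 (s3^-1): cancels prior s3. Stack: []
Gen 7 (s1^-1): push. Stack: [s1^-1]
Gen 8 (s1): cancels prior s1^-1. Stack: []
Reduced word: (empty)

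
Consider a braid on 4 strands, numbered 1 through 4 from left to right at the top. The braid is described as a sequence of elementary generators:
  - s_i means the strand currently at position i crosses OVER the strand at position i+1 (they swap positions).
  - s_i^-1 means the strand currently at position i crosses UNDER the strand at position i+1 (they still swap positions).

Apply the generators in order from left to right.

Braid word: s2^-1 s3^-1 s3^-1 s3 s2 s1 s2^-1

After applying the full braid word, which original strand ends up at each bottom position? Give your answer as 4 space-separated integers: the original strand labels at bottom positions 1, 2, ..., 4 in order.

Answer: 4 3 1 2

Derivation:
Gen 1 (s2^-1): strand 2 crosses under strand 3. Perm now: [1 3 2 4]
Gen 2 (s3^-1): strand 2 crosses under strand 4. Perm now: [1 3 4 2]
Gen 3 (s3^-1): strand 4 crosses under strand 2. Perm now: [1 3 2 4]
Gen 4 (s3): strand 2 crosses over strand 4. Perm now: [1 3 4 2]
Gen 5 (s2): strand 3 crosses over strand 4. Perm now: [1 4 3 2]
Gen 6 (s1): strand 1 crosses over strand 4. Perm now: [4 1 3 2]
Gen 7 (s2^-1): strand 1 crosses under strand 3. Perm now: [4 3 1 2]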